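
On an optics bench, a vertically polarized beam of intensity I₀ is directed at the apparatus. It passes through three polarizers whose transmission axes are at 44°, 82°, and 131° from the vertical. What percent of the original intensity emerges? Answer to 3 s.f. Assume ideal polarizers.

I₁ = I₀ cos²(44° − 0°) = I₀ cos²(44°) = 0.5174 I₀.
I₂ = I₁ cos²(82° − 44°) = 0.5174 I₀ · cos²(38°) = 0.3213 I₀.
I₃ = I₂ cos²(131° − 82°) = 0.3213 I₀ · cos²(49°) = 0.1383 I₀.
That is 13.83% of the incident intensity.

≈ 13.8%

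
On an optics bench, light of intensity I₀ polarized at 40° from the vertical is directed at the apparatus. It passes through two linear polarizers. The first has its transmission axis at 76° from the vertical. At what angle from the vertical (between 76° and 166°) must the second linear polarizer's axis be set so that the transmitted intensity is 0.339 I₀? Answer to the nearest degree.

I₁ = I₀ cos²(76° − 40°) = I₀ cos²(36°) = 0.6545 I₀.
Need I₂/I₀ = 0.339, so cos²(θ − 76°) = 0.339 / 0.6545 = 0.5179.
θ − 76° = arccos(√0.5179) = 44.0°, giving θ ≈ 76 + 44.0 = 120.0°.

θ ≈ 120°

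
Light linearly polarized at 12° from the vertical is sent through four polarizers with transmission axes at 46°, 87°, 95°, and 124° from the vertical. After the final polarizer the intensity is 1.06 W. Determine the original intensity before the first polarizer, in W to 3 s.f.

I₀ ≈ 3.61 W

I₁ = I₀ cos²(46° − 12°) = I₀ cos²(34°) = 0.6873 I₀.
I₂ = I₁ cos²(87° − 46°) = 0.6873 I₀ · cos²(41°) = 0.3915 I₀.
I₃ = I₂ cos²(95° − 87°) = 0.3915 I₀ · cos²(8°) = 0.3839 I₀.
I₄ = I₃ cos²(124° − 95°) = 0.3839 I₀ · cos²(29°) = 0.2937 I₀.
So 1.06 W = 0.2937 I₀, giving I₀ = 1.06/0.2937 = 3.61 W.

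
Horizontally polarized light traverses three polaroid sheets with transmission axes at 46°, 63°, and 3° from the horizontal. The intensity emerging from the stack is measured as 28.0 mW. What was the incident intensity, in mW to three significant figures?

I₀ ≈ 254 mW

I₁ = I₀ cos²(46° − 0°) = I₀ cos²(46°) = 0.4826 I₀.
I₂ = I₁ cos²(63° − 46°) = 0.4826 I₀ · cos²(17°) = 0.4413 I₀.
I₃ = I₂ cos²(3° − 63°) = 0.4413 I₀ · cos²(60°) = 0.1103 I₀.
So 28.0 mW = 0.1103 I₀, giving I₀ = 28.0/0.1103 = 253.8 mW.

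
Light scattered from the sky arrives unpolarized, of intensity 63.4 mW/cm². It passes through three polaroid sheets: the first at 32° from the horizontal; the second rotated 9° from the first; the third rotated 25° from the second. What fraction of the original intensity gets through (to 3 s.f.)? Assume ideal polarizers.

I/I₀ ≈ 0.401

Unpolarized light through the first polarizer → I₁ = 63.4 mW/cm²/2 = 31.7 mW/cm², polarized at 32°.
I₂ = I₁ · cos²(9°) = 31.7 · 0.9755 = 30.92 mW/cm².
I₃ = I₂ · cos²(25°) = 30.92 · 0.8214 = 25.4 mW/cm².
Transmitted fraction = 0.4006.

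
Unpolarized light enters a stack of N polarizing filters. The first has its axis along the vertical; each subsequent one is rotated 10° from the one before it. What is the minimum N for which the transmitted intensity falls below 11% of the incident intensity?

N = 51

First polarizer halves the unpolarized light: factor 1/2.
Each further stage multiplies by cos²(10°) = 0.9698.
After N polarizers: T = 0.5·0.9698^(N−1). Require T < 0.11 ⇒ N−1 > ln(0.11/0.5)/ln(0.9698) = 49.45, so N−1 ≥ 50 and N = 51.
Check: N=51 gives T = 0.1082 < 0.11; N=50 gives T = 0.1115.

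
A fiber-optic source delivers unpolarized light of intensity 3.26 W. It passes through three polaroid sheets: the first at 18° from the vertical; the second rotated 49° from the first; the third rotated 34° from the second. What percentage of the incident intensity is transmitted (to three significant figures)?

Unpolarized light through the first polarizer → I₁ = 3.26 W/2 = 1.63 W, polarized at 18°.
I₂ = I₁ · cos²(49°) = 1.63 · 0.4304 = 0.7016 W.
I₃ = I₂ · cos²(34°) = 0.7016 · 0.6873 = 0.4822 W.
That is 14.79% of the incident intensity.

≈ 14.8%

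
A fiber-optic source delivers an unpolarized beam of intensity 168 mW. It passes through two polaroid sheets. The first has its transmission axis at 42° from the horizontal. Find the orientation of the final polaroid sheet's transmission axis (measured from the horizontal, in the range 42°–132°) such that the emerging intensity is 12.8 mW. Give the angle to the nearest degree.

Unpolarized light through the first polarizer → I₁ = ½ I₀, now polarized at 42°.
Target fraction: 12.8 / 168 mW = 0.07619 of I₀.
Need I₂/I₀ = 0.07619, so cos²(θ − 42°) = 0.07619 / 0.5 = 0.1524.
θ − 42° = arccos(√0.1524) = 67.0°, giving θ ≈ 42 + 67.0 = 109.0°.

θ ≈ 109°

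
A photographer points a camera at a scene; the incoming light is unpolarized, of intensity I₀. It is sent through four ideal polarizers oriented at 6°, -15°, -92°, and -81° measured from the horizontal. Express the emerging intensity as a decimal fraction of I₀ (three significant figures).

≈ 0.0212 I₀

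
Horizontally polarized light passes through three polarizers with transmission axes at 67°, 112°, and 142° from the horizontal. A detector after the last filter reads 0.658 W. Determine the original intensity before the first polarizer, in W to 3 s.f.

I₀ ≈ 11.5 W

I₁ = I₀ cos²(67° − 0°) = I₀ cos²(67°) = 0.1527 I₀.
I₂ = I₁ cos²(112° − 67°) = 0.1527 I₀ · cos²(45°) = 0.07634 I₀.
I₃ = I₂ cos²(142° − 112°) = 0.07634 I₀ · cos²(30°) = 0.05725 I₀.
So 0.658 W = 0.05725 I₀, giving I₀ = 0.658/0.05725 = 11.49 W.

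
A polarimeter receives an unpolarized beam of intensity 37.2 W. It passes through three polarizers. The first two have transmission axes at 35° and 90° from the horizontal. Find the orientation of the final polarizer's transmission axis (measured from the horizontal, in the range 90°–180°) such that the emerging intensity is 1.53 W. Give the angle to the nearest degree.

Unpolarized light through the first polarizer → I₁ = ½ I₀, now polarized at 35°.
I₂ = I₁ cos²(90° − 35°) = 0.5 I₀ · cos²(55°) = 0.1645 I₀.
Target fraction: 1.53 / 37.2 W = 0.04113 of I₀.
Need I₃/I₀ = 0.04113, so cos²(θ − 90°) = 0.04113 / 0.1645 = 0.25.
θ − 90° = arccos(√0.25) = 60.0°, giving θ ≈ 90 + 60.0 = 150.0°.

θ ≈ 150°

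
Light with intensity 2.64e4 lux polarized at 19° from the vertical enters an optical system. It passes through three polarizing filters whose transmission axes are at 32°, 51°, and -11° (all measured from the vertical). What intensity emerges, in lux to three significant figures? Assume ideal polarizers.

I ≈ 4940 lux

By Malus's law, I₁ = 2.64e4 lux · cos²(13°) = 2.506e+04 lux.
I₂ = I₁ · cos²(19°) = 2.506e+04 · 0.894 = 2.241e+04 lux.
I₃ = I₂ · cos²(62°) = 2.241e+04 · 0.2204 = 4939 lux.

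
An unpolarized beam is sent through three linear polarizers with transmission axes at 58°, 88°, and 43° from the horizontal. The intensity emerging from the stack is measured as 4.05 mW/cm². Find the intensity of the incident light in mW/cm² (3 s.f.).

I₀ ≈ 21.6 mW/cm²

Unpolarized light through the first polarizer → I₁ = ½ I₀, now polarized at 58°.
I₂ = I₁ cos²(88° − 58°) = 0.5 I₀ · cos²(30°) = 0.375 I₀.
I₃ = I₂ cos²(43° − 88°) = 0.375 I₀ · cos²(45°) = 0.1875 I₀.
So 4.05 mW/cm² = 0.1875 I₀, giving I₀ = 4.05/0.1875 = 21.6 mW/cm².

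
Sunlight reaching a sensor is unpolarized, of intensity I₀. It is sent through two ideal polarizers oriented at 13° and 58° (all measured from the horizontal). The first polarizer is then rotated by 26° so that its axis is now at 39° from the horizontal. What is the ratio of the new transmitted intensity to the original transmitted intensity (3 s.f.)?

I_new/I_old ≈ 1.79

Before rotation:
Unpolarized light through the first polarizer → I₁ = ½ I₀, now polarized at 13°.
I₂ = I₁ cos²(58° − 13°) = 0.5 I₀ · cos²(45°) = 0.25 I₀.
After rotation:
Unpolarized light through the first polarizer → I₁ = ½ I₀, now polarized at 39°.
I₂ = I₁ cos²(58° − 39°) = 0.5 I₀ · cos²(19°) = 0.447 I₀.
Ratio = 0.447 / 0.25 = 1.788.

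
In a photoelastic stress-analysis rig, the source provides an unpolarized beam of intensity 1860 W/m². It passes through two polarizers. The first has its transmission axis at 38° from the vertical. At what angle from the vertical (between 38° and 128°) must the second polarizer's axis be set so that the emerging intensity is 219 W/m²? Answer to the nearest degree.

θ ≈ 99°

Unpolarized light through the first polarizer → I₁ = ½ I₀, now polarized at 38°.
Target fraction: 219 / 1860 W/m² = 0.1177 of I₀.
Need I₂/I₀ = 0.1177, so cos²(θ − 38°) = 0.1177 / 0.5 = 0.2355.
θ − 38° = arccos(√0.2355) = 61.0°, giving θ ≈ 38 + 61.0 = 99.0°.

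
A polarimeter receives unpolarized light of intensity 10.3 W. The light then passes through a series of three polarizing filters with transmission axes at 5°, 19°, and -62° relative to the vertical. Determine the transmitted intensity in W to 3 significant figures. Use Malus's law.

Unpolarized light through the first polarizer → I₁ = 10.3 W/2 = 5.15 W, polarized at 5°.
I₂ = I₁ · cos²(14°) = 5.15 · 0.9415 = 4.849 W.
I₃ = I₂ · cos²(81°) = 4.849 · 0.02447 = 0.1187 W.

I ≈ 0.119 W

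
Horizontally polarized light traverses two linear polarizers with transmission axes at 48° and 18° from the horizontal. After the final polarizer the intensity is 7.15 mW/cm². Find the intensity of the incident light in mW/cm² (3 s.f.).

I₀ ≈ 21.3 mW/cm²

By Malus's law, I₁ = I₀ cos²(48° − 0°) = I₀ cos²(48°) = 0.4477 I₀.
I₂ = I₁ cos²(18° − 48°) = 0.4477 I₀ · cos²(30°) = 0.3358 I₀.
So 7.15 mW/cm² = 0.3358 I₀, giving I₀ = 7.15/0.3358 = 21.29 mW/cm².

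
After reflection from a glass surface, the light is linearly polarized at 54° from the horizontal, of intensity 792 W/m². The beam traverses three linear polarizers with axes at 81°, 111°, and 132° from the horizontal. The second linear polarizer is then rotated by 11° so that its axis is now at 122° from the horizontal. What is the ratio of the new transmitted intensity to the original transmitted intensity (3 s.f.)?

I_new/I_old ≈ 0.845

Before rotation:
I₁ = I₀ cos²(81° − 54°) = I₀ cos²(27°) = 0.7939 I₀.
I₂ = I₁ cos²(111° − 81°) = 0.7939 I₀ · cos²(30°) = 0.5954 I₀.
I₃ = I₂ cos²(132° − 111°) = 0.5954 I₀ · cos²(21°) = 0.519 I₀.
After rotation:
I₁ = I₀ cos²(81° − 54°) = I₀ cos²(27°) = 0.7939 I₀.
I₂ = I₁ cos²(122° − 81°) = 0.7939 I₀ · cos²(41°) = 0.4522 I₀.
I₃ = I₂ cos²(132° − 122°) = 0.4522 I₀ · cos²(10°) = 0.4386 I₀.
Ratio = 0.4386 / 0.519 = 0.8451.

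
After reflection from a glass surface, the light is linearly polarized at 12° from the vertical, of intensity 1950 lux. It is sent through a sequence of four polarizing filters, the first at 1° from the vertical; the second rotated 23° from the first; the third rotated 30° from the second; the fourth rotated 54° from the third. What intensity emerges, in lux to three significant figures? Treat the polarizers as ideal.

By Malus's law, I₁ = 1950 lux · cos²(11°) = 1879 lux.
I₂ = I₁ · cos²(23°) = 1879 · 0.8473 = 1592 lux.
I₃ = I₂ · cos²(30°) = 1592 · 0.75 = 1194 lux.
I₄ = I₃ · cos²(54°) = 1194 · 0.3455 = 412.6 lux.

I ≈ 413 lux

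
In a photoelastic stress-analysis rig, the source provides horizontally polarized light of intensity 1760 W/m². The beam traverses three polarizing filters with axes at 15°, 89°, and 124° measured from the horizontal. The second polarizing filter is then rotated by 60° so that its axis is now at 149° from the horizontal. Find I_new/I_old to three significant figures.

Before rotation:
By Malus's law, I₁ = I₀ cos²(15° − 0°) = I₀ cos²(15°) = 0.933 I₀.
I₂ = I₁ cos²(89° − 15°) = 0.933 I₀ · cos²(74°) = 0.07089 I₀.
I₃ = I₂ cos²(124° − 89°) = 0.07089 I₀ · cos²(35°) = 0.04757 I₀.
After rotation:
I₁ = I₀ cos²(15° − 0°) = I₀ cos²(15°) = 0.933 I₀.
Angle between axes 1 and 2: 46°. I₂ = 0.933 I₀ · cos²(46°) = 0.4502 I₀.
I₃ = I₂ cos²(124° − 149°) = 0.4502 I₀ · cos²(25°) = 0.3698 I₀.
Ratio = 0.3698 / 0.04757 = 7.775.

I_new/I_old ≈ 7.77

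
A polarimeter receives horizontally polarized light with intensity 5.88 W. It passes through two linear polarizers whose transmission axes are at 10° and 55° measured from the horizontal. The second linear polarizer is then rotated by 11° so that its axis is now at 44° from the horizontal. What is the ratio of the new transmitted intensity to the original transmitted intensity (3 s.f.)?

I_new/I_old ≈ 1.37

Before rotation:
I₁ = I₀ cos²(10° − 0°) = I₀ cos²(10°) = 0.9698 I₀.
I₂ = I₁ cos²(55° − 10°) = 0.9698 I₀ · cos²(45°) = 0.4849 I₀.
After rotation:
I₁ = I₀ cos²(10° − 0°) = I₀ cos²(10°) = 0.9698 I₀.
I₂ = I₁ cos²(44° − 10°) = 0.9698 I₀ · cos²(34°) = 0.6666 I₀.
Ratio = 0.6666 / 0.4849 = 1.375.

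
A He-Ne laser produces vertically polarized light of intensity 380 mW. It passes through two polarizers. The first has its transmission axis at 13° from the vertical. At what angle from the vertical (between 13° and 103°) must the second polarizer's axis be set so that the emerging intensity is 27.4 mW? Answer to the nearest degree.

θ ≈ 87°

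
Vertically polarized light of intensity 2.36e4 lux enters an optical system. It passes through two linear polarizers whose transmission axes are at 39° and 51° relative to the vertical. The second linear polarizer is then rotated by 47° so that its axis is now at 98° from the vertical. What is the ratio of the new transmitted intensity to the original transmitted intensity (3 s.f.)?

I_new/I_old ≈ 0.277

Before rotation:
By Malus's law, I₁ = I₀ cos²(39° − 0°) = I₀ cos²(39°) = 0.604 I₀.
I₂ = I₁ cos²(51° − 39°) = 0.604 I₀ · cos²(12°) = 0.5778 I₀.
After rotation:
I₁ = I₀ cos²(39° − 0°) = I₀ cos²(39°) = 0.604 I₀.
I₂ = I₁ cos²(98° − 39°) = 0.604 I₀ · cos²(59°) = 0.1602 I₀.
Ratio = 0.1602 / 0.5778 = 0.2772.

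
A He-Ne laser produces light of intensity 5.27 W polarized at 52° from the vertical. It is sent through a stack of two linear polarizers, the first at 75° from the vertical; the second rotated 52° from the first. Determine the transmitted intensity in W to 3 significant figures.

I ≈ 1.69 W

By Malus's law, I₁ = 5.27 W · cos²(23°) = 4.465 W.
I₂ = I₁ · cos²(52°) = 4.465 · 0.379 = 1.693 W.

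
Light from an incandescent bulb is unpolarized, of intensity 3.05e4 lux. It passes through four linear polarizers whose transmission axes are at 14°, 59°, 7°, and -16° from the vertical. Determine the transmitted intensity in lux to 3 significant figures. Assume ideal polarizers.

Unpolarized light through the first polarizer → I₁ = 3.05e4 lux/2 = 1.525e+04 lux, polarized at 14°.
I₂ = I₁ · cos²(45°) = 1.525e+04 · 0.5 = 7625 lux.
I₃ = I₂ · cos²(52°) = 7625 · 0.379 = 2890 lux.
I₄ = I₃ · cos²(23°) = 2890 · 0.8473 = 2449 lux.

I ≈ 2450 lux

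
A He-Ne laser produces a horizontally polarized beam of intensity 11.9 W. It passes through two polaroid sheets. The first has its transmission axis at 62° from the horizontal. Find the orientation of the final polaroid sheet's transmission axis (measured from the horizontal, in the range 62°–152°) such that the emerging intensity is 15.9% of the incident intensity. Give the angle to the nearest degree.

I₁ = I₀ cos²(62° − 0°) = I₀ cos²(62°) = 0.2204 I₀.
Need I₂/I₀ = 0.159, so cos²(θ − 62°) = 0.159 / 0.2204 = 0.7214.
θ − 62° = arccos(√0.7214) = 31.9°, giving θ ≈ 62 + 31.9 = 93.9°.

θ ≈ 94°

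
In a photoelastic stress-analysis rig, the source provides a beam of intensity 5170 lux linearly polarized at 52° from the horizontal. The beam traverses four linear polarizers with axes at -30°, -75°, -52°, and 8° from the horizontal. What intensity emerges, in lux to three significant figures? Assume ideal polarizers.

I ≈ 10.6 lux

I₁ = 5170 lux · cos²(82°) = 100.1 lux.
I₂ = I₁ · cos²(45°) = 100.1 · 0.5 = 50.07 lux.
I₃ = I₂ · cos²(23°) = 50.07 · 0.8473 = 42.43 lux.
I₄ = I₃ · cos²(60°) = 42.43 · 0.25 = 10.61 lux.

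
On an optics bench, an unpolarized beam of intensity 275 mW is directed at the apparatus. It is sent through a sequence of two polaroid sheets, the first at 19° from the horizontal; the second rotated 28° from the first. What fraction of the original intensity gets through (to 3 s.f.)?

I/I₀ ≈ 0.390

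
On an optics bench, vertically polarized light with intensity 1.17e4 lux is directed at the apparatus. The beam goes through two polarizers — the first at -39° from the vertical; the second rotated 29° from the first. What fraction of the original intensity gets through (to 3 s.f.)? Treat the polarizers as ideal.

I/I₀ ≈ 0.462

I₁ = 1.17e4 lux · cos²(39°) = 7066 lux.
I₂ = I₁ · cos²(29°) = 7066 · 0.765 = 5405 lux.
Transmitted fraction = 0.462.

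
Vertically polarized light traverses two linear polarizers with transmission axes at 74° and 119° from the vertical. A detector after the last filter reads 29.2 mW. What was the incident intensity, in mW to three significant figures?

I₁ = I₀ cos²(74° − 0°) = I₀ cos²(74°) = 0.07598 I₀.
I₂ = I₁ cos²(119° − 74°) = 0.07598 I₀ · cos²(45°) = 0.03799 I₀.
So 29.2 mW = 0.03799 I₀, giving I₀ = 29.2/0.03799 = 768.7 mW.

I₀ ≈ 769 mW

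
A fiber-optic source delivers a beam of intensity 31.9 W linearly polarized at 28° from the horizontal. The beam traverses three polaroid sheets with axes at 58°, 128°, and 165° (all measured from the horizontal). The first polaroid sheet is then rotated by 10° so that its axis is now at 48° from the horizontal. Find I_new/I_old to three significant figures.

Before rotation:
I₁ = I₀ cos²(58° − 28°) = I₀ cos²(30°) = 0.75 I₀.
I₂ = I₁ cos²(128° − 58°) = 0.75 I₀ · cos²(70°) = 0.08773 I₀.
I₃ = I₂ cos²(165° − 128°) = 0.08773 I₀ · cos²(37°) = 0.05596 I₀.
After rotation:
I₁ = I₀ cos²(48° − 28°) = I₀ cos²(20°) = 0.883 I₀.
I₂ = I₁ cos²(128° − 48°) = 0.883 I₀ · cos²(80°) = 0.02663 I₀.
I₃ = I₂ cos²(165° − 128°) = 0.02663 I₀ · cos²(37°) = 0.01698 I₀.
Ratio = 0.01698 / 0.05596 = 0.3035.

I_new/I_old ≈ 0.303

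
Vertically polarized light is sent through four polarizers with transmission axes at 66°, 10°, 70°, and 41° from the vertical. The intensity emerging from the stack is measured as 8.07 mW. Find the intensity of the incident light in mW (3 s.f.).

By Malus's law, I₁ = I₀ cos²(66° − 0°) = I₀ cos²(66°) = 0.1654 I₀.
I₂ = I₁ cos²(10° − 66°) = 0.1654 I₀ · cos²(56°) = 0.05173 I₀.
I₃ = I₂ cos²(70° − 10°) = 0.05173 I₀ · cos²(60°) = 0.01293 I₀.
I₄ = I₃ cos²(41° − 70°) = 0.01293 I₀ · cos²(29°) = 0.009893 I₀.
So 8.07 mW = 0.009893 I₀, giving I₀ = 8.07/0.009893 = 815.7 mW.

I₀ ≈ 816 mW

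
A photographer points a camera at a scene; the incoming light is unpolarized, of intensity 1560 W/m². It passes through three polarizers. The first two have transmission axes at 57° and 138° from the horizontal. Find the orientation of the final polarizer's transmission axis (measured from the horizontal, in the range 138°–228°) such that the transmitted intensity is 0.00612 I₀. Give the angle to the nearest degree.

Unpolarized light through the first polarizer → I₁ = ½ I₀, now polarized at 57°.
I₂ = I₁ cos²(138° − 57°) = 0.5 I₀ · cos²(81°) = 0.01224 I₀.
Need I₃/I₀ = 0.00612, so cos²(θ − 138°) = 0.00612 / 0.01224 = 0.5002.
θ − 138° = arccos(√0.5002) = 45.0°, giving θ ≈ 138 + 45.0 = 183.0°.

θ ≈ 183°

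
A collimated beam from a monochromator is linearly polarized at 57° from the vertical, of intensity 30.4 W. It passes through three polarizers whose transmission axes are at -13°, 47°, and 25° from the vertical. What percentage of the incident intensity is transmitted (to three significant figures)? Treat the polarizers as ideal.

By Malus's law, I₁ = 30.4 W · cos²(70°) = 3.556 W.
I₂ = I₁ · cos²(60°) = 3.556 · 0.25 = 0.889 W.
I₃ = I₂ · cos²(22°) = 0.889 · 0.8597 = 0.7643 W.
That is 2.514% of the incident intensity.

≈ 2.51%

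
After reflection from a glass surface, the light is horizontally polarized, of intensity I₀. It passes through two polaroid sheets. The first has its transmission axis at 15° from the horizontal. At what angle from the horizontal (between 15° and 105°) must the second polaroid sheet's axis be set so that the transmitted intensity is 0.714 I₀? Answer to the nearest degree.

θ ≈ 44°

By Malus's law, I₁ = I₀ cos²(15° − 0°) = I₀ cos²(15°) = 0.933 I₀.
Need I₂/I₀ = 0.714, so cos²(θ − 15°) = 0.714 / 0.933 = 0.7653.
θ − 15° = arccos(√0.7653) = 29.0°, giving θ ≈ 15 + 29.0 = 44.0°.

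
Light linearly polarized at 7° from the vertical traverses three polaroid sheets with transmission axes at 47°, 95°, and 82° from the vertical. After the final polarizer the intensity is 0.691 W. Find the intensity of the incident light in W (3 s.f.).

I₀ ≈ 2.77 W

I₁ = I₀ cos²(47° − 7°) = I₀ cos²(40°) = 0.5868 I₀.
I₂ = I₁ cos²(95° − 47°) = 0.5868 I₀ · cos²(48°) = 0.2627 I₀.
I₃ = I₂ cos²(82° − 95°) = 0.2627 I₀ · cos²(13°) = 0.2494 I₀.
So 0.691 W = 0.2494 I₀, giving I₀ = 0.691/0.2494 = 2.77 W.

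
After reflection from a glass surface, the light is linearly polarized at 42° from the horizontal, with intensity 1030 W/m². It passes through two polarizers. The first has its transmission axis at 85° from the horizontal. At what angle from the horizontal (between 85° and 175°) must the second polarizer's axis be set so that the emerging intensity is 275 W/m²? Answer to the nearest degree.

θ ≈ 130°

I₁ = I₀ cos²(85° − 42°) = I₀ cos²(43°) = 0.5349 I₀.
Target fraction: 275 / 1030 W/m² = 0.267 of I₀.
Need I₂/I₀ = 0.267, so cos²(θ − 85°) = 0.267 / 0.5349 = 0.4992.
θ − 85° = arccos(√0.4992) = 45.0°, giving θ ≈ 85 + 45.0 = 130.0°.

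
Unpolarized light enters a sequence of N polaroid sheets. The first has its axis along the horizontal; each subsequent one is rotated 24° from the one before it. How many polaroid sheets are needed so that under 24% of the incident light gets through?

N = 6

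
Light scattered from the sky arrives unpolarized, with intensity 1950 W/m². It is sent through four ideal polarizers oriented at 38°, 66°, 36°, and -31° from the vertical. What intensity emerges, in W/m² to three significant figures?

Unpolarized light through the first polarizer → I₁ = 1950 W/m²/2 = 975 W/m², polarized at 38°.
I₂ = I₁ · cos²(28°) = 975 · 0.7796 = 760.1 W/m².
I₃ = I₂ · cos²(30°) = 760.1 · 0.75 = 570.1 W/m².
I₄ = I₃ · cos²(67°) = 570.1 · 0.1527 = 87.03 W/m².

I ≈ 87.0 W/m²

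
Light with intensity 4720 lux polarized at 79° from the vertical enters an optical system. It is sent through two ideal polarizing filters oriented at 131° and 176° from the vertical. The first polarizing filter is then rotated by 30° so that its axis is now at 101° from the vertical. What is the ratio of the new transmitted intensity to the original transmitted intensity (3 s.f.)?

I_new/I_old ≈ 0.304

Before rotation:
I₁ = I₀ cos²(131° − 79°) = I₀ cos²(52°) = 0.379 I₀.
I₂ = I₁ cos²(176° − 131°) = 0.379 I₀ · cos²(45°) = 0.1895 I₀.
After rotation:
I₁ = I₀ cos²(101° − 79°) = I₀ cos²(22°) = 0.8597 I₀.
I₂ = I₁ cos²(176° − 101°) = 0.8597 I₀ · cos²(75°) = 0.05759 I₀.
Ratio = 0.05759 / 0.1895 = 0.3039.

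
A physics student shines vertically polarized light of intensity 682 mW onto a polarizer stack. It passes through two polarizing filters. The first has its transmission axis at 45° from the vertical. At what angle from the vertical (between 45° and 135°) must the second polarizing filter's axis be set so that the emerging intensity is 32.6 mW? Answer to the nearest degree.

I₁ = I₀ cos²(45° − 0°) = I₀ cos²(45°) = 0.5 I₀.
Target fraction: 32.6 / 682 mW = 0.0478 of I₀.
Need I₂/I₀ = 0.0478, so cos²(θ − 45°) = 0.0478 / 0.5 = 0.0956.
θ − 45° = arccos(√0.0956) = 72.0°, giving θ ≈ 45 + 72.0 = 117.0°.

θ ≈ 117°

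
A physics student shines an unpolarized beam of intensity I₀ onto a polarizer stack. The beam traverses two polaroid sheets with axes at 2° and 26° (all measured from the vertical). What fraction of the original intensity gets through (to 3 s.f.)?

≈ 0.417 I₀

Unpolarized light through the first polarizer → I₁ = ½ I₀, now polarized at 2°.
I₂ = I₁ cos²(26° − 2°) = 0.5 I₀ · cos²(24°) = 0.4173 I₀.
Transmitted fraction = 0.4173.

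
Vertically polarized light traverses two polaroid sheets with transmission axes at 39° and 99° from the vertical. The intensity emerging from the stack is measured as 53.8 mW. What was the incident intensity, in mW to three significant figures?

I₀ ≈ 356 mW

I₁ = I₀ cos²(39° − 0°) = I₀ cos²(39°) = 0.604 I₀.
I₂ = I₁ cos²(99° − 39°) = 0.604 I₀ · cos²(60°) = 0.151 I₀.
So 53.8 mW = 0.151 I₀, giving I₀ = 53.8/0.151 = 356.3 mW.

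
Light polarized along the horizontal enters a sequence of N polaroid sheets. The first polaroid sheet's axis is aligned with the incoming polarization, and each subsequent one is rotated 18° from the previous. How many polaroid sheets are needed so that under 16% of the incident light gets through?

First polarizer is aligned with the polarization: full transmission.
Each further stage multiplies by cos²(18°) = 0.9045.
After N polarizers: T = 0.9045^(N−1). Require T < 0.16 ⇒ N−1 > ln(0.16)/ln(0.9045) = 18.26, so N−1 ≥ 19 and N = 20.
Check: N=20 gives T = 0.1485 < 0.16; N=19 gives T = 0.1642.

N = 20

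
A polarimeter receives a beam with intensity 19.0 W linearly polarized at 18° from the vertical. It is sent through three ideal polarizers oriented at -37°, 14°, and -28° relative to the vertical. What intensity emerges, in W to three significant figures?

I₁ = 19.0 W · cos²(55°) = 6.251 W.
I₂ = I₁ · cos²(51°) = 6.251 · 0.396 = 2.476 W.
I₃ = I₂ · cos²(42°) = 2.476 · 0.5523 = 1.367 W.

I ≈ 1.37 W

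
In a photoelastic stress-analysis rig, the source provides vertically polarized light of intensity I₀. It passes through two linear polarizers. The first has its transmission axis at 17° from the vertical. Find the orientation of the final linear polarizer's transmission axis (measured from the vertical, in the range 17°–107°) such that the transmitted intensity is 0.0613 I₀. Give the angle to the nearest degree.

θ ≈ 92°

I₁ = I₀ cos²(17° − 0°) = I₀ cos²(17°) = 0.9145 I₀.
Need I₂/I₀ = 0.0613, so cos²(θ − 17°) = 0.0613 / 0.9145 = 0.06703.
θ − 17° = arccos(√0.06703) = 75.0°, giving θ ≈ 17 + 75.0 = 92.0°.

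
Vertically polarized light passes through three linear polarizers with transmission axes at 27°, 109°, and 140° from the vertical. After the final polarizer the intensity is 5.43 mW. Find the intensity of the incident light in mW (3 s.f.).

I₁ = I₀ cos²(27° − 0°) = I₀ cos²(27°) = 0.7939 I₀.
I₂ = I₁ cos²(109° − 27°) = 0.7939 I₀ · cos²(82°) = 0.01538 I₀.
I₃ = I₂ cos²(140° − 109°) = 0.01538 I₀ · cos²(31°) = 0.0113 I₀.
So 5.43 mW = 0.0113 I₀, giving I₀ = 5.43/0.0113 = 480.6 mW.

I₀ ≈ 481 mW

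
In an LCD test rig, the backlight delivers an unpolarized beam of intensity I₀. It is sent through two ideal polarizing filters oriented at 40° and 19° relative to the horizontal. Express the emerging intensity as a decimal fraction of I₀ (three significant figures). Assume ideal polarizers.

≈ 0.436 I₀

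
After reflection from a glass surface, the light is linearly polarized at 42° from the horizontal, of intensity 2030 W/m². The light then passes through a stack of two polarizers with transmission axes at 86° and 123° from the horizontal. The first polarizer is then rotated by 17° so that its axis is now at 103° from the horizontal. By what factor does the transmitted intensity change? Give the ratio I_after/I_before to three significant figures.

I_new/I_old ≈ 0.629

Before rotation:
I₁ = I₀ cos²(86° − 42°) = I₀ cos²(44°) = 0.5174 I₀.
I₂ = I₁ cos²(123° − 86°) = 0.5174 I₀ · cos²(37°) = 0.33 I₀.
After rotation:
I₁ = I₀ cos²(103° − 42°) = I₀ cos²(61°) = 0.235 I₀.
I₂ = I₁ cos²(123° − 103°) = 0.235 I₀ · cos²(20°) = 0.2075 I₀.
Ratio = 0.2075 / 0.33 = 0.6289.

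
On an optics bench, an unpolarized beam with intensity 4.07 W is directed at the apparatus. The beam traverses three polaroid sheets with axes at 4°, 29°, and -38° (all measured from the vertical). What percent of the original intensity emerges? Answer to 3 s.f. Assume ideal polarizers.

≈ 6.27%

Unpolarized light through the first polarizer → I₁ = 4.07 W/2 = 2.035 W, polarized at 4°.
I₂ = I₁ · cos²(25°) = 2.035 · 0.8214 = 1.672 W.
I₃ = I₂ · cos²(67°) = 1.672 · 0.1527 = 0.2552 W.
That is 6.27% of the incident intensity.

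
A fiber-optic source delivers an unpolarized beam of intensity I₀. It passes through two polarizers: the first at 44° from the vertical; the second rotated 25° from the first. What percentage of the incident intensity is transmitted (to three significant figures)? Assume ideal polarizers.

≈ 41.1%

Unpolarized light through the first polarizer → I₁ = ½ I₀, now polarized at 44°.
I₂ = I₁ cos²(25°) = 0.5 · 0.8214 I₀ = 0.4107 I₀.
That is 41.07% of the incident intensity.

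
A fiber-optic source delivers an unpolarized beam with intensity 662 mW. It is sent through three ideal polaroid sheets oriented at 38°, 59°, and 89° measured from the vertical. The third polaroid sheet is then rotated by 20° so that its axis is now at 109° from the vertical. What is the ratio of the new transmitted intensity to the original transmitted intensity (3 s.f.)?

Before rotation:
Unpolarized light through the first polarizer → I₁ = ½ I₀, now polarized at 38°.
I₂ = I₁ cos²(59° − 38°) = 0.5 I₀ · cos²(21°) = 0.4358 I₀.
I₃ = I₂ cos²(89° − 59°) = 0.4358 I₀ · cos²(30°) = 0.3268 I₀.
After rotation:
Unpolarized light through the first polarizer → I₁ = ½ I₀, now polarized at 38°.
I₂ = I₁ cos²(59° − 38°) = 0.5 I₀ · cos²(21°) = 0.4358 I₀.
I₃ = I₂ cos²(109° − 59°) = 0.4358 I₀ · cos²(50°) = 0.1801 I₀.
Ratio = 0.1801 / 0.3268 = 0.5509.

I_new/I_old ≈ 0.551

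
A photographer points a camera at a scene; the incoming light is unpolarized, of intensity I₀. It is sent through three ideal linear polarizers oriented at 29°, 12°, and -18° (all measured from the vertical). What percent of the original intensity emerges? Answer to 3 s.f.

Unpolarized light through the first polarizer → I₁ = ½ I₀, now polarized at 29°.
I₂ = I₁ cos²(12° − 29°) = 0.5 I₀ · cos²(17°) = 0.4573 I₀.
I₃ = I₂ cos²(-18° − 12°) = 0.4573 I₀ · cos²(30°) = 0.3429 I₀.
That is 34.29% of the incident intensity.

≈ 34.3%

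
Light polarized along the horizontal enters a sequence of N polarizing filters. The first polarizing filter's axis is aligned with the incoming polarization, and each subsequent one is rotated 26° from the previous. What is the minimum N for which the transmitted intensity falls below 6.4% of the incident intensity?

N = 14

First polarizer is aligned with the polarization: full transmission.
Each further stage multiplies by cos²(26°) = 0.8078.
After N polarizers: T = 0.8078^(N−1). Require T < 0.064 ⇒ N−1 > ln(0.064)/ln(0.8078) = 12.88, so N−1 ≥ 13 and N = 14.
Check: N=14 gives T = 0.0624 < 0.064; N=13 gives T = 0.07724.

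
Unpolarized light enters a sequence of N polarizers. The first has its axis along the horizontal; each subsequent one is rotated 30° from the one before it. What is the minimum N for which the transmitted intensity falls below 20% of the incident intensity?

N = 5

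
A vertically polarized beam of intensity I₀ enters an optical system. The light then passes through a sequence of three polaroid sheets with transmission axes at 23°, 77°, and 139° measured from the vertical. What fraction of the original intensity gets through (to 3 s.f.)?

≈ 0.0645 I₀

I₁ = I₀ cos²(23° − 0°) = I₀ cos²(23°) = 0.8473 I₀.
I₂ = I₁ cos²(77° − 23°) = 0.8473 I₀ · cos²(54°) = 0.2927 I₀.
I₃ = I₂ cos²(139° − 77°) = 0.2927 I₀ · cos²(62°) = 0.06452 I₀.
Transmitted fraction = 0.06452.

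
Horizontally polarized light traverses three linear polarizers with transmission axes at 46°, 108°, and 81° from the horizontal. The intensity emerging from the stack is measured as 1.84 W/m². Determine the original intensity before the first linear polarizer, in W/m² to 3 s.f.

I₀ ≈ 21.8 W/m²

By Malus's law, I₁ = I₀ cos²(46° − 0°) = I₀ cos²(46°) = 0.4826 I₀.
I₂ = I₁ cos²(108° − 46°) = 0.4826 I₀ · cos²(62°) = 0.1064 I₀.
I₃ = I₂ cos²(81° − 108°) = 0.1064 I₀ · cos²(27°) = 0.08444 I₀.
So 1.84 W/m² = 0.08444 I₀, giving I₀ = 1.84/0.08444 = 21.79 W/m².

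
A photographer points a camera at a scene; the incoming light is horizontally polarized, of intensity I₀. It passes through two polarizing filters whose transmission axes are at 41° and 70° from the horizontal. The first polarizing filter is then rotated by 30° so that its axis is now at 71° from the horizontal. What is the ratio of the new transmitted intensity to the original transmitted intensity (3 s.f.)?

I_new/I_old ≈ 0.243

Before rotation:
I₁ = I₀ cos²(41° − 0°) = I₀ cos²(41°) = 0.5696 I₀.
I₂ = I₁ cos²(70° − 41°) = 0.5696 I₀ · cos²(29°) = 0.4357 I₀.
After rotation:
I₁ = I₀ cos²(71° − 0°) = I₀ cos²(71°) = 0.106 I₀.
I₂ = I₁ cos²(70° − 71°) = 0.106 I₀ · cos²(1°) = 0.106 I₀.
Ratio = 0.106 / 0.4357 = 0.2432.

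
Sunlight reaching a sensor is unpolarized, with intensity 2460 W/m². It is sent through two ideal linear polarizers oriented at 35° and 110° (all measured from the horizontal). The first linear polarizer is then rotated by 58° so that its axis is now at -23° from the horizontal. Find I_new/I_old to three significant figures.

I_new/I_old ≈ 6.94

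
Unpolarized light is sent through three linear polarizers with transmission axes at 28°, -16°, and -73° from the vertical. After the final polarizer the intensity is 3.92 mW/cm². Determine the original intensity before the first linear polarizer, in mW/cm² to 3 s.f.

I₀ ≈ 51.1 mW/cm²

Unpolarized light through the first polarizer → I₁ = ½ I₀, now polarized at 28°.
I₂ = I₁ cos²(-16° − 28°) = 0.5 I₀ · cos²(44°) = 0.2587 I₀.
I₃ = I₂ cos²(-73° + 16°) = 0.2587 I₀ · cos²(57°) = 0.07675 I₀.
So 3.92 mW/cm² = 0.07675 I₀, giving I₀ = 3.92/0.07675 = 51.08 mW/cm².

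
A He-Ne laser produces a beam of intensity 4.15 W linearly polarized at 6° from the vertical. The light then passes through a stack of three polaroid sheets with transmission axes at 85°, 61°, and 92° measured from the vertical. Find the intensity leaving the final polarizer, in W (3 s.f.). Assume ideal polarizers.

I₁ = 4.15 W · cos²(79°) = 0.1511 W.
I₂ = I₁ · cos²(24°) = 0.1511 · 0.8346 = 0.1261 W.
I₃ = I₂ · cos²(31°) = 0.1261 · 0.7347 = 0.09265 W.

I ≈ 0.0926 W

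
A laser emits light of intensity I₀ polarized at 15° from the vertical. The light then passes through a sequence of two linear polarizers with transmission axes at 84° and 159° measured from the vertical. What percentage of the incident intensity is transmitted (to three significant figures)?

≈ 0.860%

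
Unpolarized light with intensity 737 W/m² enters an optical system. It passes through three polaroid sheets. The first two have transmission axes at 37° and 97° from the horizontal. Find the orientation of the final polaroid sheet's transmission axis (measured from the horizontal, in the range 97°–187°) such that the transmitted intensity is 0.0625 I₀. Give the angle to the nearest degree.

Unpolarized light through the first polarizer → I₁ = ½ I₀, now polarized at 37°.
I₂ = I₁ cos²(97° − 37°) = 0.5 I₀ · cos²(60°) = 0.125 I₀.
Need I₃/I₀ = 0.0625, so cos²(θ − 97°) = 0.0625 / 0.125 = 0.5.
θ − 97° = arccos(√0.5) = 45.0°, giving θ ≈ 97 + 45.0 = 142.0°.

θ ≈ 142°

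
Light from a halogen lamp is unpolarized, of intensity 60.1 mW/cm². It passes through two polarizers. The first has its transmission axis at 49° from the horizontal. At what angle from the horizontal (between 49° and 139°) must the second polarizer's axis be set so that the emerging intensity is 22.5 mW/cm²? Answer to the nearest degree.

Unpolarized light through the first polarizer → I₁ = ½ I₀, now polarized at 49°.
Target fraction: 22.5 / 60.1 mW/cm² = 0.3744 of I₀.
Need I₂/I₀ = 0.3744, so cos²(θ − 49°) = 0.3744 / 0.5 = 0.7488.
θ − 49° = arccos(√0.7488) = 30.1°, giving θ ≈ 49 + 30.1 = 79.1°.

θ ≈ 79°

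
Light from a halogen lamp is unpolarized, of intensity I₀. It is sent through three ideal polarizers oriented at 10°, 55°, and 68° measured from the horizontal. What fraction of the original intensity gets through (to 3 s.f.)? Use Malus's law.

≈ 0.237 I₀

Unpolarized light through the first polarizer → I₁ = ½ I₀, now polarized at 10°.
I₂ = I₁ cos²(55° − 10°) = 0.5 I₀ · cos²(45°) = 0.25 I₀.
I₃ = I₂ cos²(68° − 55°) = 0.25 I₀ · cos²(13°) = 0.2373 I₀.
Transmitted fraction = 0.2373.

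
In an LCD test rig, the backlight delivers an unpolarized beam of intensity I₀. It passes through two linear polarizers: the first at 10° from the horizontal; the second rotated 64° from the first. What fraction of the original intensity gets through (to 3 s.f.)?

Unpolarized light through the first polarizer → I₁ = ½ I₀, now polarized at 10°.
I₂ = I₁ cos²(64°) = 0.5 · 0.1922 I₀ = 0.09608 I₀.
Transmitted fraction = 0.09608.

≈ 0.0961 I₀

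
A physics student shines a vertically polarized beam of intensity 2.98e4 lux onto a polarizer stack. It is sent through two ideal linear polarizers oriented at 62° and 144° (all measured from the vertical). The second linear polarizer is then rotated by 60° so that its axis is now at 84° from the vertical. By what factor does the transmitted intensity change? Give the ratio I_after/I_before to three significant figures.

Before rotation:
I₁ = I₀ cos²(62° − 0°) = I₀ cos²(62°) = 0.2204 I₀.
I₂ = I₁ cos²(144° − 62°) = 0.2204 I₀ · cos²(82°) = 0.004269 I₀.
After rotation:
I₁ = I₀ cos²(62° − 0°) = I₀ cos²(62°) = 0.2204 I₀.
I₂ = I₁ cos²(84° − 62°) = 0.2204 I₀ · cos²(22°) = 0.1895 I₀.
Ratio = 0.1895 / 0.004269 = 44.38.

I_new/I_old ≈ 44.4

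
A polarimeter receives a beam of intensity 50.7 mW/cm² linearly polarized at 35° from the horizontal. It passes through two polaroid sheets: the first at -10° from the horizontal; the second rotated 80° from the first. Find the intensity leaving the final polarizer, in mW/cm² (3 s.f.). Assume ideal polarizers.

I ≈ 0.764 mW/cm²

I₁ = 50.7 mW/cm² · cos²(45°) = 25.35 mW/cm².
I₂ = I₁ · cos²(80°) = 25.35 · 0.03015 = 0.7644 mW/cm².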